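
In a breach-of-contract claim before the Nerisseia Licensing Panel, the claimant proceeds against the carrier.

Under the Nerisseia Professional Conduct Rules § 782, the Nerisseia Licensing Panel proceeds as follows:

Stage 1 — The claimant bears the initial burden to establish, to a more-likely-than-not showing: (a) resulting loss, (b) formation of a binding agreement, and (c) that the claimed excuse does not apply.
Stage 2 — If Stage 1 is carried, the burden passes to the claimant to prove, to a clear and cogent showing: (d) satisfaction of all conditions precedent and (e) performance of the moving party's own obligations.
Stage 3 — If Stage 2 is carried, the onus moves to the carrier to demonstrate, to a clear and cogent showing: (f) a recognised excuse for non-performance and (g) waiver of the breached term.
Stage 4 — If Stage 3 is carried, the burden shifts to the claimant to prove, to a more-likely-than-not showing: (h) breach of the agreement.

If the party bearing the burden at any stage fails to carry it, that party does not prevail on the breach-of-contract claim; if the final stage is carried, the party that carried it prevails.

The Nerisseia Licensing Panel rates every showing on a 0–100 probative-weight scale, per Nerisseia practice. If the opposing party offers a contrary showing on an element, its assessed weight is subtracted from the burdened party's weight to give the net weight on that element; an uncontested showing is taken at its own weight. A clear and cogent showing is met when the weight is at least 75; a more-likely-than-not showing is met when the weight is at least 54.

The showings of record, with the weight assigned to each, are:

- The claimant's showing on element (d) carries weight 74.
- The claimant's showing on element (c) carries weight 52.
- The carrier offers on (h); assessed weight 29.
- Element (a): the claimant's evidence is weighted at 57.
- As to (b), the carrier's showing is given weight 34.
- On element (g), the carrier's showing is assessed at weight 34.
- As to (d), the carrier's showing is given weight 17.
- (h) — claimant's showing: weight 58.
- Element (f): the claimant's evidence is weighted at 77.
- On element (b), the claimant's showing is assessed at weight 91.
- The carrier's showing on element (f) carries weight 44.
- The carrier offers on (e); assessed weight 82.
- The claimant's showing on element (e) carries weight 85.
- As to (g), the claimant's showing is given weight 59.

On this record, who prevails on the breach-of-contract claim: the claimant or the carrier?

Stage 1 (claimant, a more-likely-than-not showing, weight is at least 54): (a) 57 ≥ 54 — meets; (b) net 91−34=57 ≥ 54 — meets; (c) 52 < 54 — fails.
  The claimant does not carry Stage 1.
The carrier prevails.

carrier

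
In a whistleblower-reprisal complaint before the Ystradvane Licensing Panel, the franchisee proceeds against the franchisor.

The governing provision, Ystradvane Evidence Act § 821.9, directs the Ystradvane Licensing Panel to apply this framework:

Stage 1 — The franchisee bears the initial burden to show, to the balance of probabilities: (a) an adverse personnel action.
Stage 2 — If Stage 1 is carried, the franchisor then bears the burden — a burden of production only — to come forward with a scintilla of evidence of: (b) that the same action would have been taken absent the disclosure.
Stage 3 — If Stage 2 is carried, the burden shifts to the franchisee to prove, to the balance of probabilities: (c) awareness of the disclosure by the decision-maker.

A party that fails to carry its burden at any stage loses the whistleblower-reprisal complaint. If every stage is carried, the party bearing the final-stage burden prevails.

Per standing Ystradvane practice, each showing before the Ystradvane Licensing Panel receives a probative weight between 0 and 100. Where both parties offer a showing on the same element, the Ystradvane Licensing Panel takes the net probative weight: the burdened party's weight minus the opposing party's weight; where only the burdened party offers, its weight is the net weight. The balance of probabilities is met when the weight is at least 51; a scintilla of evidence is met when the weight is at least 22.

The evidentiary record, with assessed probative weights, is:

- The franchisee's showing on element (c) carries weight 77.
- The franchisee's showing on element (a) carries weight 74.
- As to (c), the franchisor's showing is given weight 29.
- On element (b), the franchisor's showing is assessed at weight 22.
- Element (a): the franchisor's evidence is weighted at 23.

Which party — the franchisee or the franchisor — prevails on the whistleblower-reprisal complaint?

Stage 1 — burden on franchisee; standard: the balance of probabilities (weight is at least 51).
    (a): 74 − 23 = 51 ≥ 51 [met]
  The franchisee carries Stage 1; the franchisor now bears the burden.
Stage 2 — burden on franchisor; standard: a scintilla of evidence (weight is at least 22).
    (b): 22 ≥ 22 [met]
  Stage 2 is satisfied; the onus moves to the franchisee.
Stage 3 — burden on franchisee; standard: the balance of probabilities (weight is at least 51).
    (c): 77 − 29 = 48 < 51 [not met]
  The franchisee does not carry Stage 3.
The analysis ends at Stage 3; the franchisor prevails.

franchisor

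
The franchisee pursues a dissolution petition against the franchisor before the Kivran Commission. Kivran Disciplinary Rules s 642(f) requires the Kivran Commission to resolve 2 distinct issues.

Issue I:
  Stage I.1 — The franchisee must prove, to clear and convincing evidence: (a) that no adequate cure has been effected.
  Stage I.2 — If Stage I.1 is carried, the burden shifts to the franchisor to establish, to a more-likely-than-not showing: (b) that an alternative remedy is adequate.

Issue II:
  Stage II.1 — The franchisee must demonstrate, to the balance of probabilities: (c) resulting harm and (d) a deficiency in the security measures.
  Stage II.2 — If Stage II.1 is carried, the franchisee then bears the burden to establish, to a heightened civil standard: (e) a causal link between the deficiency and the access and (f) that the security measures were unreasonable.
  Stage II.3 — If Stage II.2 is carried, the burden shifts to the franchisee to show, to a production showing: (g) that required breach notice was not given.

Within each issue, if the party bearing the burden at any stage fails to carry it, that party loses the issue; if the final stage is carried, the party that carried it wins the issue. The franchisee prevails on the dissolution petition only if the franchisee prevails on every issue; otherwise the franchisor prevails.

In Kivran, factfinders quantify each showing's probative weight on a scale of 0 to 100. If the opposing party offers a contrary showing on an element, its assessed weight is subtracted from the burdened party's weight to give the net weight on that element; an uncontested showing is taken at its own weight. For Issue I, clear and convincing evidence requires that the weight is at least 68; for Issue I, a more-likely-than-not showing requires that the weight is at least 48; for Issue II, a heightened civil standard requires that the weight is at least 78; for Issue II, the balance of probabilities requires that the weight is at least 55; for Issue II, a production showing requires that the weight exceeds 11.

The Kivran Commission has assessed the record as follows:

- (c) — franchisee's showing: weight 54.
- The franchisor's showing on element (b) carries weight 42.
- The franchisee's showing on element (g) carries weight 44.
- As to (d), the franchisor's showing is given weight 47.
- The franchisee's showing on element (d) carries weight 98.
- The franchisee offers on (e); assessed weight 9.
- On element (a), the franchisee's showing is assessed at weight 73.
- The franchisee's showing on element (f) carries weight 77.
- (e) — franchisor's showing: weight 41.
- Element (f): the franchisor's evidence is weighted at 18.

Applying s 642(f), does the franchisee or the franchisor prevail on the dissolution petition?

franchisor

— Issue I —
Stage I.1 — burden on franchisee; standard: clear and convincing evidence (weight is at least 68).
    (a): 73 ≥ 68 [met]
  Stage I.1 carried; the burden shifts to the franchisor.
Stage I.2 — burden on franchisor; standard: a more-likely-than-not showing (weight is at least 48).
    (b): 42 < 48 [not met]
  Not every element is met, so the franchisor fails to carry Stage I.2.
So the franchisee prevails on this issue.
— Issue II —
At Stage II.1 the franchisee must meet the balance of probabilities (weight is at least 55): on (c) the weight is 54, < 55, so (c) does not meet the standard; on (d) the weight is 98 less the opposing 47 gives net 51, which does not reach 55, so (d) does not meet the standard.
  Stage II.1 not carried; the franchisee fails its burden.
The analysis ends at Stage II.1; the franchisor prevails on this issue.
Per-issue: Issue I → franchisee; Issue II → franchisor. The franchisee must prevail on every issue; overall, the franchisor prevails.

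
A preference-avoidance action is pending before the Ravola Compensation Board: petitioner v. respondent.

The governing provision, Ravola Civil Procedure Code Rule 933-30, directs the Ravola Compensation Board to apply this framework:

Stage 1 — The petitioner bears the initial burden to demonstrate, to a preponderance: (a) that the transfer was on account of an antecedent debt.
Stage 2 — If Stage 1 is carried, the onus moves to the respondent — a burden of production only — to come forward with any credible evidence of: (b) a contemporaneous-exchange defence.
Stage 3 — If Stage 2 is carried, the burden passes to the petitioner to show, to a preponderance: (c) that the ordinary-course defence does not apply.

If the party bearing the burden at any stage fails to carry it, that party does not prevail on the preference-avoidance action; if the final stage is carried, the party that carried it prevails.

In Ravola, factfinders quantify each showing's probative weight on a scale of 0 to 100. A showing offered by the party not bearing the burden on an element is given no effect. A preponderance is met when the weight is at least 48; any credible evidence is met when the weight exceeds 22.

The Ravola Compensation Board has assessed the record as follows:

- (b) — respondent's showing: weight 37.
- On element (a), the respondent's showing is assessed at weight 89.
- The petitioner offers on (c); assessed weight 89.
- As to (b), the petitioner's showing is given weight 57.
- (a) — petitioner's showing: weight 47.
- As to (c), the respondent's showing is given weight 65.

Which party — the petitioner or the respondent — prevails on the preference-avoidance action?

Stage 1 — burden on petitioner; standard: a preponderance (weight is at least 48).
    (a): 47 (respondent's 89 disregarded) < 48 [not met]
  Not every element is met, so the petitioner fails to carry Stage 1.
The respondent prevails.

respondent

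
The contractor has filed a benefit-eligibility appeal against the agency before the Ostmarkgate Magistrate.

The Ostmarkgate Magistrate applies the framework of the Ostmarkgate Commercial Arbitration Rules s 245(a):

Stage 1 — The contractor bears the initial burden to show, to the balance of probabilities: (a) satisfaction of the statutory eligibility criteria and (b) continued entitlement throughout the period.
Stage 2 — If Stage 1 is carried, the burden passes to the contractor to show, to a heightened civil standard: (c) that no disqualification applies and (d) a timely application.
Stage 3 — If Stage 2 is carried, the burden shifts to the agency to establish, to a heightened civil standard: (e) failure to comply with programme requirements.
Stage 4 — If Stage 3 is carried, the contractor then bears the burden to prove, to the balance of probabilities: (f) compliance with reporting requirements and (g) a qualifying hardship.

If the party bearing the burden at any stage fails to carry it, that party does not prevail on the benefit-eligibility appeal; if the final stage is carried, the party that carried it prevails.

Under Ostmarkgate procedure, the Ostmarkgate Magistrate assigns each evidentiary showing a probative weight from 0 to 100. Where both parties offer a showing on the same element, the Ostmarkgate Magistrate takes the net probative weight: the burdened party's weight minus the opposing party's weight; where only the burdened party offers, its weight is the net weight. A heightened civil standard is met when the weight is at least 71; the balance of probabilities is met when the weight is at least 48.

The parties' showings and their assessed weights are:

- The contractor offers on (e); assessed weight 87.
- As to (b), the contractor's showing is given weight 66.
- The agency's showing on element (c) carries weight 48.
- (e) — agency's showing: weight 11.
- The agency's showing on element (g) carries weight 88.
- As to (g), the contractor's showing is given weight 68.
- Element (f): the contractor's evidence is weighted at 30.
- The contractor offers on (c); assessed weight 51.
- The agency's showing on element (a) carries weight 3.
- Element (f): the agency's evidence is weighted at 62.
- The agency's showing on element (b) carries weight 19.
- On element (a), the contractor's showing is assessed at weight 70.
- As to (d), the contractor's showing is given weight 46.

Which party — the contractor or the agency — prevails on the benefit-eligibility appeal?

Stage 1 — burden on contractor; standard: the balance of probabilities (weight is at least 48).
    (a): 70 − 3 = 67 ≥ 48 [met]
    (b): 66 − 19 = 47 < 48 [not met]
  Stage 1 not carried; the contractor fails its burden.
The agency prevails.

agency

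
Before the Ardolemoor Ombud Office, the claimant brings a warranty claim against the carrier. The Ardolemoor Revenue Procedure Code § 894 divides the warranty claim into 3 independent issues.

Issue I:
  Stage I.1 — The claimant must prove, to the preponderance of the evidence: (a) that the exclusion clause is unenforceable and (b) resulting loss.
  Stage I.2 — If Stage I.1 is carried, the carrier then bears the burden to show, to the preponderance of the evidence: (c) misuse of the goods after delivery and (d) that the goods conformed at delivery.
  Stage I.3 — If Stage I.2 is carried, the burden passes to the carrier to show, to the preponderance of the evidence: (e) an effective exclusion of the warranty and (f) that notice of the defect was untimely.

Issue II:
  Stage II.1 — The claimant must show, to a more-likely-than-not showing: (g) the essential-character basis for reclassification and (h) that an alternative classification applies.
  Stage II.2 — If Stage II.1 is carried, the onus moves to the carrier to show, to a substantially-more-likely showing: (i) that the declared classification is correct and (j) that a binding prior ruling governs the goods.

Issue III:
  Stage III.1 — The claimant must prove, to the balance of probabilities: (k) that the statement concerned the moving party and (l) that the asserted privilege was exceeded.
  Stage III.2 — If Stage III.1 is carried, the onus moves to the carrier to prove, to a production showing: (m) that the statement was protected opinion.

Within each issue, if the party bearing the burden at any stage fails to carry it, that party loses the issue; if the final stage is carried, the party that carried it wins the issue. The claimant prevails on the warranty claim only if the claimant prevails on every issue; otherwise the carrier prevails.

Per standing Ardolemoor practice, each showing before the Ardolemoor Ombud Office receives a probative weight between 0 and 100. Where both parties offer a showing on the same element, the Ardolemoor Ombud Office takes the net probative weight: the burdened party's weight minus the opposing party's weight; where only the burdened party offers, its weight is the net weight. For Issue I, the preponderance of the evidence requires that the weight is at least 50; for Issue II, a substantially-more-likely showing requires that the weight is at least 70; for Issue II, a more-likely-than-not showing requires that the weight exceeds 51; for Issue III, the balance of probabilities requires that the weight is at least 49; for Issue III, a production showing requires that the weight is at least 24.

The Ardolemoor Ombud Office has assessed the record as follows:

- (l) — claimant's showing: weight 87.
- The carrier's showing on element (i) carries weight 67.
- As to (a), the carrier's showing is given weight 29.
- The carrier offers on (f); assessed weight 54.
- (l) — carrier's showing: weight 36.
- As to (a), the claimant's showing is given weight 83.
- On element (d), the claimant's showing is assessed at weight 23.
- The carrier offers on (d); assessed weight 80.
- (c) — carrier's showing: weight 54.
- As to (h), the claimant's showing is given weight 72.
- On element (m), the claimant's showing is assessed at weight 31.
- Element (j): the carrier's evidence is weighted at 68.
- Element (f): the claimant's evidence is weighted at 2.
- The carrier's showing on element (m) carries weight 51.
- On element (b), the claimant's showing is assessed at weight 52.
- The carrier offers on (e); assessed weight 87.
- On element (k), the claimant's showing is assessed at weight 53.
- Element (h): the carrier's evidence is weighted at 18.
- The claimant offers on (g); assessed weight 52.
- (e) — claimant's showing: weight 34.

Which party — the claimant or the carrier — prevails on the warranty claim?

carrier

— Issue I —
At Stage I.1 the claimant must meet the preponderance of the evidence (weight is at least 50): on (a) the weight is 83 less the opposing 29 gives net 54, ≥ 50, so (a) meets the standard; on (b) the weight is 52, which does reach 50, so (b) meets the standard.
  The claimant carries Stage I.1; the carrier now bears the burden.
At Stage I.2 the carrier must meet the preponderance of the evidence (weight is at least 50): on (c) the weight is 54, which does reach 50, so (c) meets the standard; on (d) the weight is 80 less the opposing 23 gives net 57, ≥ 50, so (d) meets the standard.
  Stage I.2 is satisfied; the carrier continues to bear the burden.
At Stage I.3 the carrier must meet the preponderance of the evidence (weight is at least 50): on (e) the weight is 87 less the opposing 34 gives net 53, ≥ 50, so (e) meets the standard; on (f) the weight is 54 less the opposing 2 gives net 52, which does reach 50, so (f) meets the standard.
  All elements met at the final stage.
Every stage carried; the carrier prevails on this issue.
— Issue II —
Stage II.1 (claimant, a more-likely-than-not showing, weight exceeds 51): (g) 52 > 51 — meets; (h) net 72−18=54 > 51 — meets.
  Stage II.1 carried; the burden shifts to the carrier.
Stage II.2 (carrier, a substantially-more-likely showing, weight is at least 70): (i) 67 < 70 — fails; (j) 68 < 70 — fails.
  Not every element is met, so the carrier fails to carry Stage II.2.
The analysis ends at Stage II.2; the claimant prevails on this issue.
— Issue III —
At Stage III.1 the claimant must meet the balance of probabilities (weight is at least 49): on (k) the weight is 53, ≥ 49, so (k) meets the standard; on (l) the weight is 87 less the opposing 36 gives net 51, which does reach 49, so (l) meets the standard.
  All elements met. The burden passes to the carrier.
At Stage III.2 the carrier must meet a production showing (weight is at least 24): on (m) the weight is 51 less the opposing 31 gives net 20, which does not reach 24, so (m) does not meet the standard.
  The carrier does not carry Stage III.2.
So the claimant prevails on this issue.
Per-issue: Issue I → carrier; Issue II → claimant; Issue III → claimant. The claimant must prevail on every issue; overall, the carrier prevails.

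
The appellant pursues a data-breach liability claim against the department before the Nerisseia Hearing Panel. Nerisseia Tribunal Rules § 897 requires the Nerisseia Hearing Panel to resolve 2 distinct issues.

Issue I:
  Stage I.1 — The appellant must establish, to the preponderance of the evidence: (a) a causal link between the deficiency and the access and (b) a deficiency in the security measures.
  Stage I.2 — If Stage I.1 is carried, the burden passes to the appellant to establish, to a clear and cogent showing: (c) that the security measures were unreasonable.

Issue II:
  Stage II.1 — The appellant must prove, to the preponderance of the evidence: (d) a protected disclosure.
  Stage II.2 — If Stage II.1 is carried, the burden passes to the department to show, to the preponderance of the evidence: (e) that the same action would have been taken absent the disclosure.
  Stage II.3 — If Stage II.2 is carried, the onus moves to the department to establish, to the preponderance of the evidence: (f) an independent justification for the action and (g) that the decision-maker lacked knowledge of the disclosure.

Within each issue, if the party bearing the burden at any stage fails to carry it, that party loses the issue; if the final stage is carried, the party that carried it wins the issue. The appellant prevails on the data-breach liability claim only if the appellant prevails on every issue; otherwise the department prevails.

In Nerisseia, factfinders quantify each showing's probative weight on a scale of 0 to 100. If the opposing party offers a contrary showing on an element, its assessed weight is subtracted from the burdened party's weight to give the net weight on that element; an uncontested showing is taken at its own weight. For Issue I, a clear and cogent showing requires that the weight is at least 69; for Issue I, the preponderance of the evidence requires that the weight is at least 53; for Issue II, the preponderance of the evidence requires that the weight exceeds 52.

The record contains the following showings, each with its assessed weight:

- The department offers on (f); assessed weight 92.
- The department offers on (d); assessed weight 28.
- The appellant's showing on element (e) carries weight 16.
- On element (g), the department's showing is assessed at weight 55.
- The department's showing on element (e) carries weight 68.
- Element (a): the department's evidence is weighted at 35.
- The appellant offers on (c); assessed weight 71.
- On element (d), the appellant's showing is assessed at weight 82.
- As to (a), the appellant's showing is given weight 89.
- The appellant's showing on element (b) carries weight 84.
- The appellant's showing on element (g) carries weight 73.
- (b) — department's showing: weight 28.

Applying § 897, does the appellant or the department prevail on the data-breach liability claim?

— Issue I —
Stage I.1 — burden on appellant; standard: the preponderance of the evidence (weight is at least 53).
    (a): 89 − 35 = 54 ≥ 53 [met]
    (b): 84 − 28 = 56 ≥ 53 [met]
  Stage I.1 carried; the burden remains with the appellant.
Stage I.2 — burden on appellant; standard: a clear and cogent showing (weight is at least 69).
    (c): 71 ≥ 69 [met]
  All elements met at the final stage.
Every stage carried; the appellant prevails on this issue.
— Issue II —
Stage II.1 — burden on appellant; standard: the preponderance of the evidence (weight exceeds 52).
    (d): 82 − 28 = 54 > 52 [met]
  All elements met. The burden passes to the department.
Stage II.2 — burden on department; standard: the preponderance of the evidence (weight exceeds 52).
    (e): 68 − 16 = 52 ≤ 52 [not met]
  Stage II.2 not carried; the department fails its burden.
So the appellant prevails on this issue.
Per-issue: Issue I → appellant; Issue II → appellant. The appellant must prevail on every issue; overall, the appellant prevails.

appellant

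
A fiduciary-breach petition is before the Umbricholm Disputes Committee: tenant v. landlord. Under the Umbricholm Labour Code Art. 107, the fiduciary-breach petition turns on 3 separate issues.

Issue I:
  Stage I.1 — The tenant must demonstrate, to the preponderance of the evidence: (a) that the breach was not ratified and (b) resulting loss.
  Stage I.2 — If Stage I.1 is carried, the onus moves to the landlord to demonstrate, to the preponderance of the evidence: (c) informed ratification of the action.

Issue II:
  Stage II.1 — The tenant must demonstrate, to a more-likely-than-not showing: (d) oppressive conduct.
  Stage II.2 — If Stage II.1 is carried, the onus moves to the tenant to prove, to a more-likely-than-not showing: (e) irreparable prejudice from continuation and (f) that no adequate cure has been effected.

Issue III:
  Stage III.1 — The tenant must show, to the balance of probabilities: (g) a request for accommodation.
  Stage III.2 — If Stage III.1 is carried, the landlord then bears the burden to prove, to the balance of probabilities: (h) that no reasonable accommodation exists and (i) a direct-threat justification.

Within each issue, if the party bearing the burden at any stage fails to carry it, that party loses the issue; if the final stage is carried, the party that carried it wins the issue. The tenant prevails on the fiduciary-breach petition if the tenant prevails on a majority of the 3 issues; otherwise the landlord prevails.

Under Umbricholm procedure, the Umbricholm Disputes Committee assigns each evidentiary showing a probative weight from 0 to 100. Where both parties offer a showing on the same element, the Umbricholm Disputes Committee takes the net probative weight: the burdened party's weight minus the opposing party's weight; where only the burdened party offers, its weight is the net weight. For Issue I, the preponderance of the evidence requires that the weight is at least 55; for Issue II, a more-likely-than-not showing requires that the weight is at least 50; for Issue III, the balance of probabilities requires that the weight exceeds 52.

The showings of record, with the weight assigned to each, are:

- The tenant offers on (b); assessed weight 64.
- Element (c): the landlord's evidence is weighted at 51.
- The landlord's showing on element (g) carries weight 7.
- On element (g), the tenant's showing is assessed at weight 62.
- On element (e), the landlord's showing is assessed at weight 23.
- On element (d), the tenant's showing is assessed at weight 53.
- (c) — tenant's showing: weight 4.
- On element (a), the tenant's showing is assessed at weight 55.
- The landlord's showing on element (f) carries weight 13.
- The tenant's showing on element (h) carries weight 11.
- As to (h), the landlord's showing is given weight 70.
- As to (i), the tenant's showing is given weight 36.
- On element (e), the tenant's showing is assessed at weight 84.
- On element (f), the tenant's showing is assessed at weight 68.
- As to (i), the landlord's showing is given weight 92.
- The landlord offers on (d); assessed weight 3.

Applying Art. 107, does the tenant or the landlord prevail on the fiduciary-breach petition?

— Issue I —
At Stage I.1 the tenant must meet the preponderance of the evidence (weight is at least 55): on (a) the weight is 55, ≥ 55, so (a) meets the standard; on (b) the weight is 64, which does reach 55, so (b) meets the standard.
  All elements met. The burden passes to the landlord.
At Stage I.2 the landlord must meet the preponderance of the evidence (weight is at least 55): on (c) the weight is 51 less the opposing 4 gives net 47, < 55, so (c) does not meet the standard.
  Stage I.2 not carried; the landlord fails its burden.
So the tenant prevails on this issue.
— Issue II —
At Stage II.1 the tenant must meet a more-likely-than-not showing (weight is at least 50): on (d) the weight is 53 less the opposing 3 gives net 50, ≥ 50, so (d) meets the standard.
  Stage II.1 is satisfied; the tenant continues to bear the burden.
At Stage II.2 the tenant must meet a more-likely-than-not showing (weight is at least 50): on (e) the weight is 84 less the opposing 23 gives net 61, ≥ 50, so (e) meets the standard; on (f) the weight is 68 less the opposing 13 gives net 55, ≥ 50, so (f) meets the standard.
  All elements met at the final stage.
Every stage carried; the tenant prevails on this issue.
— Issue III —
Stage III.1 (tenant, the balance of probabilities, weight exceeds 52): (g) net 62−7=55 > 52 — meets.
  All elements met. The burden passes to the landlord.
Stage III.2 (landlord, the balance of probabilities, weight exceeds 52): (h) net 70−11=59 > 52 — meets; (i) net 92−36=56 > 52 — meets.
  All elements met at the final stage.
All stages carried — the landlord prevails on this issue.
Per-issue: Issue I → tenant; Issue II → tenant; Issue III → landlord. The tenant must prevail on a majority of issues; overall, the tenant prevails.

tenant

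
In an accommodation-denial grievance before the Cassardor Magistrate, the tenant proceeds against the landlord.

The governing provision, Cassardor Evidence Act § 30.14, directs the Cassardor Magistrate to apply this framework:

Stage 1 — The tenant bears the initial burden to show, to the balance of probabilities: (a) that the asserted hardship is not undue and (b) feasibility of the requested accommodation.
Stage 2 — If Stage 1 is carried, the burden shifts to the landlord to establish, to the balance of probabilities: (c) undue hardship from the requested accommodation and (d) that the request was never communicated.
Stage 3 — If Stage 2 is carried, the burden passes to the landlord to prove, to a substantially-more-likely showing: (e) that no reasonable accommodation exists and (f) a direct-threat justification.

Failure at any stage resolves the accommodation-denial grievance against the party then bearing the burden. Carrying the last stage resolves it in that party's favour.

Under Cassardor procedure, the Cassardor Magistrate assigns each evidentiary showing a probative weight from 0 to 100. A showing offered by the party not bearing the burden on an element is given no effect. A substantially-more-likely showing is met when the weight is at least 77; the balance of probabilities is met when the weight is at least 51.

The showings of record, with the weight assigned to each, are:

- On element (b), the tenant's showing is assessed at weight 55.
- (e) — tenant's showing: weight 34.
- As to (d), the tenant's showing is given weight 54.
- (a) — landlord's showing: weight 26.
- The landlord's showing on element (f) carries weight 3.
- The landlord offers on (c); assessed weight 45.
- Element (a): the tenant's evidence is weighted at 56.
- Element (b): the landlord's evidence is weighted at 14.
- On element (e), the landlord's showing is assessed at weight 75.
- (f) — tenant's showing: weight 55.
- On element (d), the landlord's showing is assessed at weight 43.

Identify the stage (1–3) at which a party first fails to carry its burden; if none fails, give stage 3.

Stage 1 — burden on tenant; standard: the balance of probabilities (weight is at least 51).
    (a): 56 (landlord's 26 disregarded) ≥ 51 [met]
    (b): 55 (landlord's 14 disregarded) ≥ 51 [met]
  Stage 1 is satisfied; the onus moves to the landlord.
Stage 2 — burden on landlord; standard: the balance of probabilities (weight is at least 51).
    (c): 45 < 51 [not met]
    (d): 43 (tenant's 54 disregarded) < 51 [not met]
  Not every element is met, so the landlord fails to carry Stage 2.
The analysis ends at Stage 2; the tenant prevails.

stage 2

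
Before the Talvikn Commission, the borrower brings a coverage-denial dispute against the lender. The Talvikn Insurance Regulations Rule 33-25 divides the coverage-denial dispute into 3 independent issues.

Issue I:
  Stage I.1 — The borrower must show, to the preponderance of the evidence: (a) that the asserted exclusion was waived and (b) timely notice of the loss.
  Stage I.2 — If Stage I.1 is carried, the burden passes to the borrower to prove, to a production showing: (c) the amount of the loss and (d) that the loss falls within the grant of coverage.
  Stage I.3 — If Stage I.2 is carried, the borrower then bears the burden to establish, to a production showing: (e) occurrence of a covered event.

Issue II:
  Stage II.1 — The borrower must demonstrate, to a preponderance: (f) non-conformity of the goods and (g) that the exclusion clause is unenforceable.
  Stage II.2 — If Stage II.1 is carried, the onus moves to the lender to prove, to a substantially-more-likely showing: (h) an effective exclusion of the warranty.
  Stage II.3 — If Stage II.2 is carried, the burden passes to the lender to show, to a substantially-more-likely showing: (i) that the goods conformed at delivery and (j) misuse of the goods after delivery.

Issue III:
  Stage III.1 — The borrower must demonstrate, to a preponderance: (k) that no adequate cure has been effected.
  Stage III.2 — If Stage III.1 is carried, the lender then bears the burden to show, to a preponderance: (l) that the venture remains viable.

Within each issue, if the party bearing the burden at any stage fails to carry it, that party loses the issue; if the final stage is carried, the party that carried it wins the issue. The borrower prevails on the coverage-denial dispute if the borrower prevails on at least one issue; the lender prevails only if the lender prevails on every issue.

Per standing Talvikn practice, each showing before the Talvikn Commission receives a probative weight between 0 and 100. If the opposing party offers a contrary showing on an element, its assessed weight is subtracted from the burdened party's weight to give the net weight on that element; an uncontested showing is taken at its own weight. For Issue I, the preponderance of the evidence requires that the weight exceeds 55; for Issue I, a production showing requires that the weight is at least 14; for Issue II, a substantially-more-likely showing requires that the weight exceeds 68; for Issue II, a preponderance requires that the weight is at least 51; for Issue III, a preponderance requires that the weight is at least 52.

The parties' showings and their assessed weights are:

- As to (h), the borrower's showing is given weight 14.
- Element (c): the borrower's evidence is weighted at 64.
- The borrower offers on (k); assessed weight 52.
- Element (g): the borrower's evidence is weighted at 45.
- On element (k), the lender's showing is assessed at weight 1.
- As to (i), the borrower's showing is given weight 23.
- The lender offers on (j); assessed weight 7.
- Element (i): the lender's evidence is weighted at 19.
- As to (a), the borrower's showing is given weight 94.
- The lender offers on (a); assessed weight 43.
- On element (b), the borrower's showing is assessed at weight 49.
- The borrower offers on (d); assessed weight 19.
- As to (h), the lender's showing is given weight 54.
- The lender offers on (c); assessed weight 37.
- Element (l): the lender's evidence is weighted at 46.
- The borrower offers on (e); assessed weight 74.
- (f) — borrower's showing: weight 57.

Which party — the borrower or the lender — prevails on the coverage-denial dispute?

— Issue I —
Stage I.1 — burden on borrower; standard: the preponderance of the evidence (weight exceeds 55).
    (a): 94 − 43 = 51 ≤ 55 [not met]
    (b): 49 ≤ 55 [not met]
  The borrower does not carry Stage I.1.
The analysis ends at Stage I.1; the lender prevails on this issue.
— Issue II —
Stage II.1 (borrower, a preponderance, weight is at least 51): (f) 57 ≥ 51 — meets; (g) 45 < 51 — fails.
  Not every element is met, so the borrower fails to carry Stage II.1.
The analysis ends at Stage II.1; the lender prevails on this issue.
— Issue III —
Stage III.1 (borrower, a preponderance, weight is at least 52): (k) net 52−1=51 < 52 — fails.
  Stage III.1 not carried; the borrower fails its burden.
So the lender prevails on this issue.
Per-issue: Issue I → lender; Issue II → lender; Issue III → lender. The borrower must prevail on at least one issue; overall, the lender prevails.

lender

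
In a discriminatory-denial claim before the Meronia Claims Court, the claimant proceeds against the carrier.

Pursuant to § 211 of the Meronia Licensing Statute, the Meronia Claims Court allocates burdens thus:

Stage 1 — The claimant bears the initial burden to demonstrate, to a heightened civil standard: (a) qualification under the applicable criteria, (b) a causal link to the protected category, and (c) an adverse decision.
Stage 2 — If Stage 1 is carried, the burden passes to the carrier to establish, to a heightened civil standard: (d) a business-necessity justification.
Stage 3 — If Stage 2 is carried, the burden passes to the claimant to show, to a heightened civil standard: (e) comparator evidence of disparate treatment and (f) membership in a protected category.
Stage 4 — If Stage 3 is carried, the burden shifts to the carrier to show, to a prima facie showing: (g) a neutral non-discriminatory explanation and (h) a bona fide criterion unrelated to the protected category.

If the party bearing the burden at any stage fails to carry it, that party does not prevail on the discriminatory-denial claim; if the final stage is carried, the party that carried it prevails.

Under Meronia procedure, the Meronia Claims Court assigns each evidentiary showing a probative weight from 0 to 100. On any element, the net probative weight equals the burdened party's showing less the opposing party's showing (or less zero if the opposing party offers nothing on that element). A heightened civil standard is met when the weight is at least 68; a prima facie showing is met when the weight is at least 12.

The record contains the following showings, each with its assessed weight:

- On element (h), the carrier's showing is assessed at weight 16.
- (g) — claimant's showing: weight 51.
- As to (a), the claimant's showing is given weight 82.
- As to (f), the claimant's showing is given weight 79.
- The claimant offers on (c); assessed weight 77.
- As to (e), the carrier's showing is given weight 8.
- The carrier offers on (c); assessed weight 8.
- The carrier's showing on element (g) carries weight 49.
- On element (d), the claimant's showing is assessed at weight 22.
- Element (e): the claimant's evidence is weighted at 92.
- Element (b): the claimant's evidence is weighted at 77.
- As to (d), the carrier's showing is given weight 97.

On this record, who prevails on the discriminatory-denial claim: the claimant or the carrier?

Stage 1 — burden on claimant; standard: a heightened civil standard (weight is at least 68).
    (a): 82 ≥ 68 [met]
    (b): 77 ≥ 68 [met]
    (c): 77 − 8 = 69 ≥ 68 [met]
  Stage 1 is satisfied; the onus moves to the carrier.
Stage 2 — burden on carrier; standard: a heightened civil standard (weight is at least 68).
    (d): 97 − 22 = 75 ≥ 68 [met]
  Stage 2 is satisfied; the onus moves to the claimant.
Stage 3 — burden on claimant; standard: a heightened civil standard (weight is at least 68).
    (e): 92 − 8 = 84 ≥ 68 [met]
    (f): 79 ≥ 68 [met]
  All elements met. The burden passes to the carrier.
Stage 4 — burden on carrier; standard: a prima facie showing (weight is at least 12).
    (g): 49 − 51 = -2 < 12 [not met]
    (h): 16 ≥ 12 [met]
  Stage 4 not carried; the carrier fails its burden.
So the claimant prevails.

claimant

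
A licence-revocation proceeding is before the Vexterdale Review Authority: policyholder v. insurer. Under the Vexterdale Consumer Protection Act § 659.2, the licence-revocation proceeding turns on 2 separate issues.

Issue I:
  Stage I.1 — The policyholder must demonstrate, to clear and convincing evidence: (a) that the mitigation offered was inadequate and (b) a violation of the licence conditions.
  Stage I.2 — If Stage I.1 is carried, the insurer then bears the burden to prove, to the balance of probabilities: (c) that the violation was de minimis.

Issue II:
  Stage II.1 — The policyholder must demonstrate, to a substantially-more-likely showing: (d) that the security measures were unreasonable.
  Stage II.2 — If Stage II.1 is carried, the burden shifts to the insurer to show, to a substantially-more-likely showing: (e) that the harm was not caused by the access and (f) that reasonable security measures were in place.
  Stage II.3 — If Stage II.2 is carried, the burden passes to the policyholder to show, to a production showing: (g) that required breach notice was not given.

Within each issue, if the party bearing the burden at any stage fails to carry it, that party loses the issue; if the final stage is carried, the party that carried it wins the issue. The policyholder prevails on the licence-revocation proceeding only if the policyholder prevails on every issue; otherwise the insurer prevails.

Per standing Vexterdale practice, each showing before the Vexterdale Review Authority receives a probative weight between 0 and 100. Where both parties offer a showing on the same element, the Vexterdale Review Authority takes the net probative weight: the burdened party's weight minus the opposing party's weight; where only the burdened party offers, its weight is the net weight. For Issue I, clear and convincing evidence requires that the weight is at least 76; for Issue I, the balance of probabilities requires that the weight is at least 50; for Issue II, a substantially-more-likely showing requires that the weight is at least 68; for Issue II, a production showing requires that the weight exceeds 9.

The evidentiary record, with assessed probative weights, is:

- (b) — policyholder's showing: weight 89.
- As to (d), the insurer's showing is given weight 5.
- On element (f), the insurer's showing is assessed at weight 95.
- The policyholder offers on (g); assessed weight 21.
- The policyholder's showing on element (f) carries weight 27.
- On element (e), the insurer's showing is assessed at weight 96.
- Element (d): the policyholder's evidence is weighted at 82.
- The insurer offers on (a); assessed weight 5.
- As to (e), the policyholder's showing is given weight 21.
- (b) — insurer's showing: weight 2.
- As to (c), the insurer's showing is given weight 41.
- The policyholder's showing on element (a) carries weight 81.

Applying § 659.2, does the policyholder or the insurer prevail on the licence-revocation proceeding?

— Issue I —
Stage I.1 — burden on policyholder; standard: clear and convincing evidence (weight is at least 76).
    (a): 81 − 5 = 76 ≥ 76 [met]
    (b): 89 − 2 = 87 ≥ 76 [met]
  Stage I.1 carried; the burden shifts to the insurer.
Stage I.2 — burden on insurer; standard: the balance of probabilities (weight is at least 50).
    (c): 41 < 50 [not met]
  The insurer does not carry Stage I.2.
The analysis ends at Stage I.2; the policyholder prevails on this issue.
— Issue II —
Stage II.1 — burden on policyholder; standard: a substantially-more-likely showing (weight is at least 68).
    (d): 82 − 5 = 77 ≥ 68 [met]
  The policyholder carries Stage II.1; the insurer now bears the burden.
Stage II.2 — burden on insurer; standard: a substantially-more-likely showing (weight is at least 68).
    (e): 96 − 21 = 75 ≥ 68 [met]
    (f): 95 − 27 = 68 ≥ 68 [met]
  Stage II.2 is satisfied; the onus moves to the policyholder.
Stage II.3 — burden on policyholder; standard: a production showing (weight exceeds 9).
    (g): 21 > 9 [met]
  Stage II.3 carried; the final stage is satisfied.
All stages carried — the policyholder prevails on this issue.
Per-issue: Issue I → policyholder; Issue II → policyholder. The policyholder must prevail on every issue; overall, the policyholder prevails.

policyholder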